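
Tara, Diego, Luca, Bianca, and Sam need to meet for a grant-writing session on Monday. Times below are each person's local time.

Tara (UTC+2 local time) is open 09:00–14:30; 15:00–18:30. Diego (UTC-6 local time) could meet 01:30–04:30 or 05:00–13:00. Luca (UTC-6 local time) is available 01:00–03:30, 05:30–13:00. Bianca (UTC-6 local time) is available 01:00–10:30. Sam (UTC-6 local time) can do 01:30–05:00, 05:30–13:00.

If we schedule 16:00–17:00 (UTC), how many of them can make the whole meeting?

3

Tara in UTC: 07:00-12:30, 13:00-16:30 (subtract 2h to convert from UTC+2).
Diego in UTC: 07:30-10:30, 11:00-19:00 (add 6h to convert from UTC-6).
Luca in UTC: 07:00-09:30, 11:30-19:00 (add 6h to convert from UTC-6).
Bianca in UTC: 07:00-16:30 (add 6h to convert from UTC-6).
Sam in UTC: 07:30-11:00, 11:30-19:00 (add 6h to convert from UTC-6).
Diego, Luca, and Sam can make the full 16:00-17:00 slot — that's 3.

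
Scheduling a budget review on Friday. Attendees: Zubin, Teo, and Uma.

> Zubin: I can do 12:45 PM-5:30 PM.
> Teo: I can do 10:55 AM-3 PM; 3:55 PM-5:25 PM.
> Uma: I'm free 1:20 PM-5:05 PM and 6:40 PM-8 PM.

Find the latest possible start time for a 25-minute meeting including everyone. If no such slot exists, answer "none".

16:40

Zubin ∩ Teo: 12:45-15:00, 15:55-17:25.
Zubin ∩ Teo ∩ Uma: 13:20-15:00, 15:55-17:05.
The last common window of at least 25 minutes is 15:55-17:05; a 25-minute meeting can start as late as 16:40 and still end by 17:05.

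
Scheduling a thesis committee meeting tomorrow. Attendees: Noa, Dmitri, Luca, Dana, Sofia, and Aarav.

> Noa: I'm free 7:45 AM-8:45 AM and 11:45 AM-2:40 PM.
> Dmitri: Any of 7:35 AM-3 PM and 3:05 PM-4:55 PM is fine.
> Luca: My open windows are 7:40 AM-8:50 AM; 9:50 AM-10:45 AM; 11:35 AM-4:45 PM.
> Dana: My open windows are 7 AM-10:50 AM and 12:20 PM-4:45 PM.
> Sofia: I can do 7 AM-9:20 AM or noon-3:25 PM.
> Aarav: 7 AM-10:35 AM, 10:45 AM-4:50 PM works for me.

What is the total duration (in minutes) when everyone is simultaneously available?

Noa ∩ Dmitri: 07:45-08:45, 11:45-14:40.
Noa ∩ Dmitri ∩ Luca: 07:45-08:45, 11:45-14:40.
Noa ∩ Dmitri ∩ Luca ∩ Dana: 07:45-08:45, 12:20-14:40.
Noa ∩ Dmitri ∩ Luca ∩ Dana ∩ Sofia: 07:45-08:45, 12:20-14:40.
Noa ∩ Dmitri ∩ Luca ∩ Dana ∩ Sofia ∩ Aarav: 07:45-08:45, 12:20-14:40.
Summing the common windows: 60 + 140 = 200 minutes.

200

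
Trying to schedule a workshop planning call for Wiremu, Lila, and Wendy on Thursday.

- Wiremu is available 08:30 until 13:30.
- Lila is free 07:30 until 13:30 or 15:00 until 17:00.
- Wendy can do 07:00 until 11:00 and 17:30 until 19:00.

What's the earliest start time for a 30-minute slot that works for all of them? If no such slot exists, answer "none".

Wiremu ∩ Lila: 08:30-13:30.
Wiremu ∩ Lila ∩ Wendy: 08:30-11:00.
The first common window of at least 30 minutes is 08:30-11:00, so the earliest start is 08:30.

08:30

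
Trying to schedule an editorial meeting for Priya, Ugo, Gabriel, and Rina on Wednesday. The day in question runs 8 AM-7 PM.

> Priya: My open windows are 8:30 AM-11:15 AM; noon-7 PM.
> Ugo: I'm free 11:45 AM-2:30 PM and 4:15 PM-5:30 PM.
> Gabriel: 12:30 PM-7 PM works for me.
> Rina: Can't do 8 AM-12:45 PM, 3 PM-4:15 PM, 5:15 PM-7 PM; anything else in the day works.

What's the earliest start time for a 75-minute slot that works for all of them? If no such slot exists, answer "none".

12:45

Priya free: 08:30-11:15, 12:00-19:00.
Ugo free: 11:45-14:30, 16:15-17:30.
Gabriel free: 12:30-19:00.
Rina free: 12:45-15:00, 16:15-17:15 (invert busy blocks within the working day).
Priya ∩ Ugo: 12:00-14:30, 16:15-17:30.
Priya ∩ Ugo ∩ Gabriel: 12:30-14:30, 16:15-17:30.
Priya ∩ Ugo ∩ Gabriel ∩ Rina: 12:45-14:30, 16:15-17:15.
The first common window of at least 75 minutes is 12:45-14:30, so the earliest start is 12:45.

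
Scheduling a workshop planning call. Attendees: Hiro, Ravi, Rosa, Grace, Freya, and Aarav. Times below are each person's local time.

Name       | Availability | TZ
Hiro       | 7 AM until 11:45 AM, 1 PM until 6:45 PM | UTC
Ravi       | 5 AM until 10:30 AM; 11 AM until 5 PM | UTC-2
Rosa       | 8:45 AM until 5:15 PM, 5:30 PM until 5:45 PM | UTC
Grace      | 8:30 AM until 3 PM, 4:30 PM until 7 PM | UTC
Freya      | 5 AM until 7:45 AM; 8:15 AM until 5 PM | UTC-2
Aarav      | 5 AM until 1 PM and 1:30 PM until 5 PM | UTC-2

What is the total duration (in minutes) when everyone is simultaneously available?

Hiro in UTC: 07:00-11:45, 13:00-18:45.
Ravi in UTC: 07:00-12:30, 13:00-19:00 (add 2h to convert from UTC-2).
Rosa in UTC: 08:45-17:15, 17:30-17:45.
Grace in UTC: 08:30-15:00, 16:30-19:00.
Freya in UTC: 07:00-09:45, 10:15-19:00 (add 2h to convert from UTC-2).
Aarav in UTC: 07:00-15:00, 15:30-19:00 (add 2h to convert from UTC-2).
Hiro ∩ Ravi: 07:00-11:45, 13:00-18:45.
Hiro ∩ Ravi ∩ Rosa: 08:45-11:45, 13:00-17:15, 17:30-17:45.
Hiro ∩ Ravi ∩ Rosa ∩ Grace: 08:45-11:45, 13:00-15:00, 16:30-17:15, 17:30-17:45.
Hiro ∩ Ravi ∩ Rosa ∩ Grace ∩ Freya: 08:45-09:45, 10:15-11:45, 13:00-15:00, 16:30-17:15, 17:30-17:45.
Hiro ∩ Ravi ∩ Rosa ∩ Grace ∩ Freya ∩ Aarav: 08:45-09:45, 10:15-11:45, 13:00-15:00, 16:30-17:15, 17:30-17:45.
Those are the intersection windows.
Summing the common windows: 60 + 90 + 120 + 45 + 15 = 330 minutes.

330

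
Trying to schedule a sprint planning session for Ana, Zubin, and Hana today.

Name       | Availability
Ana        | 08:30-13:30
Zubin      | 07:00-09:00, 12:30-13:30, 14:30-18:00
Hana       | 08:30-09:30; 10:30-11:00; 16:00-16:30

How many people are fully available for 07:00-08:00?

Zubin can make the full 07:00-08:00 slot — that's 1.

1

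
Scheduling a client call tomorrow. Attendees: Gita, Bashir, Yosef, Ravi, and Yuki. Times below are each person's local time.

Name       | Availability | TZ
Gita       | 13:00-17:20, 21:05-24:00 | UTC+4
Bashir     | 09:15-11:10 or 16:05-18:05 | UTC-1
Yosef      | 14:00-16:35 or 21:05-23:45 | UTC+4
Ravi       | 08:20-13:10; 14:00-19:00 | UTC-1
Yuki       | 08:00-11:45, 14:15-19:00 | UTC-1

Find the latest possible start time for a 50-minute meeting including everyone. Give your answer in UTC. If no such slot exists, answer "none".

18:15

Gita in UTC: 09:00-13:20, 17:05-20:00 (subtract 4h to convert from UTC+4).
Bashir in UTC: 10:15-12:10, 17:05-19:05 (add 1h to convert from UTC-1).
Yosef in UTC: 10:00-12:35, 17:05-19:45 (subtract 4h to convert from UTC+4).
Ravi in UTC: 09:20-14:10, 15:00-20:00 (add 1h to convert from UTC-1).
Yuki in UTC: 09:00-12:45, 15:15-20:00 (add 1h to convert from UTC-1).
Gita ∩ Bashir: 10:15-12:10, 17:05-19:05.
Gita ∩ Bashir ∩ Yosef: 10:15-12:10, 17:05-19:05.
Gita ∩ Bashir ∩ Yosef ∩ Ravi: 10:15-12:10, 17:05-19:05.
Gita ∩ Bashir ∩ Yosef ∩ Ravi ∩ Yuki: 10:15-12:10, 17:05-19:05.
The last common window of at least 50 minutes is 17:05-19:05; a 50-minute meeting can start as late as 18:15 and still end by 19:05.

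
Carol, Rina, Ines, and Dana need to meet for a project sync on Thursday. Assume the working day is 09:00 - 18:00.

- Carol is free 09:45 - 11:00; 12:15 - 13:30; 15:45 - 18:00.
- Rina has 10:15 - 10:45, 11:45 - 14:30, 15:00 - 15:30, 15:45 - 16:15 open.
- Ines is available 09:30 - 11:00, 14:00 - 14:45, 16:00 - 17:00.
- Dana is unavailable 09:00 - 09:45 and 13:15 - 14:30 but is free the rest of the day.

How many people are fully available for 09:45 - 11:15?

Carol free: 09:45-11:00, 12:15-13:30, 15:45-18:00.
Rina free: 10:15-10:45, 11:45-14:30, 15:00-15:30, 15:45-16:15.
Ines free: 09:30-11:00, 14:00-14:45, 16:00-17:00.
Dana free: 09:45-13:15, 14:30-18:00 (invert busy blocks within the working day).
Dana can make the full 09:45-11:15 slot — that's 1.

1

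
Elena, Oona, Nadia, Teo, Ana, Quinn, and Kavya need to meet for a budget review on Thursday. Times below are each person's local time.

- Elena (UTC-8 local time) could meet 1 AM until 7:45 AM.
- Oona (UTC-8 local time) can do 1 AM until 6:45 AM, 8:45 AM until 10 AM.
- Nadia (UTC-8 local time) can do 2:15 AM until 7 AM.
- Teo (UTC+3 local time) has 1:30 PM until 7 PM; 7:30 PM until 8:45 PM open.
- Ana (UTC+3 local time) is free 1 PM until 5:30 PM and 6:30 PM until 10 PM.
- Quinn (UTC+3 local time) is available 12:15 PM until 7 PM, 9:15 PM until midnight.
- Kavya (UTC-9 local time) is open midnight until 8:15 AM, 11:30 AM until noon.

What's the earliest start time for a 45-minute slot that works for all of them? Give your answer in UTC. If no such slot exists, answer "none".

Elena in UTC: 09:00-15:45 (add 8h to convert from UTC-8).
Oona in UTC: 09:00-14:45, 16:45-18:00 (add 8h to convert from UTC-8).
Nadia in UTC: 10:15-15:00 (add 8h to convert from UTC-8).
Teo in UTC: 10:30-16:00, 16:30-17:45 (subtract 3h to convert from UTC+3).
Ana in UTC: 10:00-14:30, 15:30-19:00 (subtract 3h to convert from UTC+3).
Quinn in UTC: 09:15-16:00, 18:15-21:00 (subtract 3h to convert from UTC+3).
Kavya in UTC: 09:00-17:15, 20:30-21:00 (add 9h to convert from UTC-9).
Elena ∩ Oona: 09:00-14:45.
Elena ∩ Oona ∩ Nadia: 10:15-14:45.
Elena ∩ Oona ∩ Nadia ∩ Teo: 10:30-14:45.
Elena ∩ Oona ∩ Nadia ∩ Teo ∩ Ana: 10:30-14:30.
Elena ∩ Oona ∩ Nadia ∩ Teo ∩ Ana ∩ Quinn: 10:30-14:30.
Elena ∩ Oona ∩ Nadia ∩ Teo ∩ Ana ∩ Quinn ∩ Kavya: 10:30-14:30.
The first common window of at least 45 minutes is 10:30-14:30, so the earliest start is 10:30.

10:30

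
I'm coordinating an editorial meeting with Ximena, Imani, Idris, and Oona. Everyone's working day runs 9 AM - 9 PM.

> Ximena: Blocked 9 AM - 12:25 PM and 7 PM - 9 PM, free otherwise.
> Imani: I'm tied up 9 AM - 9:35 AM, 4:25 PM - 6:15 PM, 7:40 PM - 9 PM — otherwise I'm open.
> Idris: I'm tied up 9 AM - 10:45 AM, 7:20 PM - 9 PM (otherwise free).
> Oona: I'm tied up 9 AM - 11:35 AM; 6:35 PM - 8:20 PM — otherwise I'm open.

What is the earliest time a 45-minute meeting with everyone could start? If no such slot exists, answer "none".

12:25

Ximena free: 12:25-19:00 (invert busy blocks within the working day).
Imani free: 09:35-16:25, 18:15-19:40 (invert busy blocks within the working day).
Idris free: 10:45-19:20 (invert busy blocks within the working day).
Oona free: 11:35-18:35, 20:20-21:00 (invert busy blocks within the working day).
Ximena ∩ Imani: 12:25-16:25, 18:15-19:00.
Ximena ∩ Imani ∩ Idris: 12:25-16:25, 18:15-19:00.
Ximena ∩ Imani ∩ Idris ∩ Oona: 12:25-16:25, 18:15-18:35.
Those are the intersection windows.
The first common window of at least 45 minutes is 12:25-16:25, so the earliest start is 12:25.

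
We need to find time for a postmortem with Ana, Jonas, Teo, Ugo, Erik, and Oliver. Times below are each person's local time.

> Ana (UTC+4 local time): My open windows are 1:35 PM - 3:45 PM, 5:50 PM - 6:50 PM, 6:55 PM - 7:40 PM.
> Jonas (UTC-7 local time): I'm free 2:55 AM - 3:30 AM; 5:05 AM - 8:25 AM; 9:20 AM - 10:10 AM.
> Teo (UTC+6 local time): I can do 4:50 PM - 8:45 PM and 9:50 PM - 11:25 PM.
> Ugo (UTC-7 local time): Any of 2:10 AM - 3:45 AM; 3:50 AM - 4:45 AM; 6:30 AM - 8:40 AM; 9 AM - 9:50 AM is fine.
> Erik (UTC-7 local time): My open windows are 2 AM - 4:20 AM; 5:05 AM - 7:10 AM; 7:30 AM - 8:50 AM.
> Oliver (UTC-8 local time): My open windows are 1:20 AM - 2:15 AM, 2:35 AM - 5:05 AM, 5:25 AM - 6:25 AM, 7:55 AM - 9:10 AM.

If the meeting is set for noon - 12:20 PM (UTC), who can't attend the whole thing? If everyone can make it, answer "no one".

Ana, Erik, Jonas, Ugo

Ana in UTC: 09:35-11:45, 13:50-14:50, 14:55-15:40 (subtract 4h to convert from UTC+4).
Jonas in UTC: 09:55-10:30, 12:05-15:25, 16:20-17:10 (add 7h to convert from UTC-7).
Teo in UTC: 10:50-14:45, 15:50-17:25 (subtract 6h to convert from UTC+6).
Ugo in UTC: 09:10-10:45, 10:50-11:45, 13:30-15:40, 16:00-16:50 (add 7h to convert from UTC-7).
Erik in UTC: 09:00-11:20, 12:05-14:10, 14:30-15:50 (add 7h to convert from UTC-7).
Oliver in UTC: 09:20-10:15, 10:35-13:05, 13:25-14:25, 15:55-17:10 (add 8h to convert from UTC-8).
Ana: not fully free for 12:00-12:20. Jonas: not fully free for 12:00-12:20. Teo: free for 12:00-12:20. Ugo: not fully free for 12:00-12:20. Erik: not fully free for 12:00-12:20. Oliver: free for 12:00-12:20.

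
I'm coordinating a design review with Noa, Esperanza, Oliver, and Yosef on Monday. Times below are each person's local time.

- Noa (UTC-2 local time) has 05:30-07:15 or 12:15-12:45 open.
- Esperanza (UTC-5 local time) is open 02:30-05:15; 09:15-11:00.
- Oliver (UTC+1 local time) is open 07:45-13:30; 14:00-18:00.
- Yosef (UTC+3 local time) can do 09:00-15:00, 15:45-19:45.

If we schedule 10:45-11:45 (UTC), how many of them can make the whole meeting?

Noa in UTC: 07:30-09:15, 14:15-14:45 (add 2h to convert from UTC-2).
Esperanza in UTC: 07:30-10:15, 14:15-16:00 (add 5h to convert from UTC-5).
Oliver in UTC: 06:45-12:30, 13:00-17:00 (subtract 1h to convert from UTC+1).
Yosef in UTC: 06:00-12:00, 12:45-16:45 (subtract 3h to convert from UTC+3).
Oliver and Yosef can make the full 10:45-11:45 slot — that's 2.

2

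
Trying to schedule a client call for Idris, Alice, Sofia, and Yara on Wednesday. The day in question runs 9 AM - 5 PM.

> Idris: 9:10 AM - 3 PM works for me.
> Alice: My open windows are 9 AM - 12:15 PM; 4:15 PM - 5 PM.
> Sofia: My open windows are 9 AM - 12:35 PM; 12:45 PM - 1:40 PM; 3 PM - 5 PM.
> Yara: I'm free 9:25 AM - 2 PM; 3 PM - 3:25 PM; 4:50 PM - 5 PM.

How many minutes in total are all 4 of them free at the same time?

Idris ∩ Alice: 09:10-12:15.
Idris ∩ Alice ∩ Sofia: 09:10-12:15.
Idris ∩ Alice ∩ Sofia ∩ Yara: 09:25-12:15.
That's a single block of 170 minutes.

170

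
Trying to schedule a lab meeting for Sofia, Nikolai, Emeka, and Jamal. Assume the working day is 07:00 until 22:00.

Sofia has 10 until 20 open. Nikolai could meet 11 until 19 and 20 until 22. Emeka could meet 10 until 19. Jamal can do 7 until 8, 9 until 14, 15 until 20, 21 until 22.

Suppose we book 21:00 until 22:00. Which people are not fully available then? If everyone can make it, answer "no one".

Sofia: not fully free for 21:00-22:00. Nikolai: free for 21:00-22:00. Emeka: not fully free for 21:00-22:00. Jamal: free for 21:00-22:00.

Emeka, Sofia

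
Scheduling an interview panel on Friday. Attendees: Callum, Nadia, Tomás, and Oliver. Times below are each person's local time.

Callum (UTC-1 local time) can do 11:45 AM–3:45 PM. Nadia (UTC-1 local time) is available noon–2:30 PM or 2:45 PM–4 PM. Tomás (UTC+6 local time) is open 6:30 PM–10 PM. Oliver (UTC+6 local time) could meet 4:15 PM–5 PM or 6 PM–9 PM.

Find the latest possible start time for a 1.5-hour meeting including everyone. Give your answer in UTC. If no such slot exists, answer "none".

Callum in UTC: 12:45-16:45 (add 1h to convert from UTC-1).
Nadia in UTC: 13:00-15:30, 15:45-17:00 (add 1h to convert from UTC-1).
Tomás in UTC: 12:30-16:00 (subtract 6h to convert from UTC+6).
Oliver in UTC: 10:15-11:00, 12:00-15:00 (subtract 6h to convert from UTC+6).
Callum ∩ Nadia: 13:00-15:30, 15:45-16:45.
Callum ∩ Nadia ∩ Tomás: 13:00-15:30, 15:45-16:00.
Callum ∩ Nadia ∩ Tomás ∩ Oliver: 13:00-15:00.
The last common window of at least 90 minutes is 13:00-15:00; a 90-minute meeting can start as late as 13:30 and still end by 15:00.

13:30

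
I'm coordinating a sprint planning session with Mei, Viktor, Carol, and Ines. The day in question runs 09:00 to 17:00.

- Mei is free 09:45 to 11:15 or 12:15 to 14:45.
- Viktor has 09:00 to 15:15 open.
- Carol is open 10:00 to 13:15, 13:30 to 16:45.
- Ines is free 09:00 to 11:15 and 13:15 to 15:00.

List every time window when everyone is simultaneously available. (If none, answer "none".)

10:00-11:15, 13:30-14:45

Mei ∩ Viktor: 09:45-11:15, 12:15-14:45.
Mei ∩ Viktor ∩ Carol: 10:00-11:15, 12:15-13:15, 13:30-14:45.
Mei ∩ Viktor ∩ Carol ∩ Ines: 10:00-11:15, 13:30-14:45.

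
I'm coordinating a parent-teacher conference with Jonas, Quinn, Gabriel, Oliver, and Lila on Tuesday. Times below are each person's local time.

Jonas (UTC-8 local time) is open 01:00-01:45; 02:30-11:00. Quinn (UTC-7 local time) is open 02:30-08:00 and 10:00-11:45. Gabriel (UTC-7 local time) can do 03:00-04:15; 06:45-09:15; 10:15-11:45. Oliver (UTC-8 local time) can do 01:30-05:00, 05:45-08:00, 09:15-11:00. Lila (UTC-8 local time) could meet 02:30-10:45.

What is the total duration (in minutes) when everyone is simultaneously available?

210

Jonas in UTC: 09:00-09:45, 10:30-19:00 (add 8h to convert from UTC-8).
Quinn in UTC: 09:30-15:00, 17:00-18:45 (add 7h to convert from UTC-7).
Gabriel in UTC: 10:00-11:15, 13:45-16:15, 17:15-18:45 (add 7h to convert from UTC-7).
Oliver in UTC: 09:30-13:00, 13:45-16:00, 17:15-19:00 (add 8h to convert from UTC-8).
Lila in UTC: 10:30-18:45 (add 8h to convert from UTC-8).
Jonas ∩ Quinn: 09:30-09:45, 10:30-15:00, 17:00-18:45.
Jonas ∩ Quinn ∩ Gabriel: 10:30-11:15, 13:45-15:00, 17:15-18:45.
Jonas ∩ Quinn ∩ Gabriel ∩ Oliver: 10:30-11:15, 13:45-15:00, 17:15-18:45.
Jonas ∩ Quinn ∩ Gabriel ∩ Oliver ∩ Lila: 10:30-11:15, 13:45-15:00, 17:15-18:45.
Summing the common windows: 45 + 75 + 90 = 210 minutes.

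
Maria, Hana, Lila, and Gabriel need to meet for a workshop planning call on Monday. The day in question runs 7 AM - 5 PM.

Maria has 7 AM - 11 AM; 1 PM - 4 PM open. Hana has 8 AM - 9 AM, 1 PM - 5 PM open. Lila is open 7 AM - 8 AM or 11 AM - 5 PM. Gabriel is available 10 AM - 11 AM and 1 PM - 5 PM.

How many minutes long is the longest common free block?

Maria ∩ Hana: 08:00-09:00, 13:00-16:00.
Maria ∩ Hana ∩ Lila: 13:00-16:00.
Maria ∩ Hana ∩ Lila ∩ Gabriel: 13:00-16:00.
The longest is 13:00-16:00 at 180 minutes.

180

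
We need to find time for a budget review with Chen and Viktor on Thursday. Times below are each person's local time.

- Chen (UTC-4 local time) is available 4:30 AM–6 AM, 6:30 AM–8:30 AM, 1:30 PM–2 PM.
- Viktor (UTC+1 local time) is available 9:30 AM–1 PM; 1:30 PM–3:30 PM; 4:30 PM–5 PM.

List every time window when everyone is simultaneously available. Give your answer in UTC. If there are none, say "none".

08:30-10:00, 10:30-12:00

Chen in UTC: 08:30-10:00, 10:30-12:30, 17:30-18:00 (add 4h to convert from UTC-4).
Viktor in UTC: 08:30-12:00, 12:30-14:30, 15:30-16:00 (subtract 1h to convert from UTC+1).
Chen ∩ Viktor: 08:30-10:00, 10:30-12:00.
Those are the intersection windows.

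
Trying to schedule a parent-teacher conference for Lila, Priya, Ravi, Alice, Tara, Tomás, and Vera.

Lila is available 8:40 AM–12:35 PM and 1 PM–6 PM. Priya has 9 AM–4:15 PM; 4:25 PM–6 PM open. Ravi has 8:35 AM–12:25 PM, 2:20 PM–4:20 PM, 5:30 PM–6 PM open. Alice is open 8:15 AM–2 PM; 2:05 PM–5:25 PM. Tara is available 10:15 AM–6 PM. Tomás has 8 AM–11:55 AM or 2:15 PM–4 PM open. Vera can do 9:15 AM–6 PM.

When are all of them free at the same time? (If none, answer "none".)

10:15-11:55, 14:20-16:00

Lila ∩ Priya: 09:00-12:35, 13:00-16:15, 16:25-18:00.
Lila ∩ Priya ∩ Ravi: 09:00-12:25, 14:20-16:15, 17:30-18:00.
Lila ∩ Priya ∩ Ravi ∩ Alice: 09:00-12:25, 14:20-16:15.
Lila ∩ Priya ∩ Ravi ∩ Alice ∩ Tara: 10:15-12:25, 14:20-16:15.
Lila ∩ Priya ∩ Ravi ∩ Alice ∩ Tara ∩ Tomás: 10:15-11:55, 14:20-16:00.
Lila ∩ Priya ∩ Ravi ∩ Alice ∩ Tara ∩ Tomás ∩ Vera: 10:15-11:55, 14:20-16:00.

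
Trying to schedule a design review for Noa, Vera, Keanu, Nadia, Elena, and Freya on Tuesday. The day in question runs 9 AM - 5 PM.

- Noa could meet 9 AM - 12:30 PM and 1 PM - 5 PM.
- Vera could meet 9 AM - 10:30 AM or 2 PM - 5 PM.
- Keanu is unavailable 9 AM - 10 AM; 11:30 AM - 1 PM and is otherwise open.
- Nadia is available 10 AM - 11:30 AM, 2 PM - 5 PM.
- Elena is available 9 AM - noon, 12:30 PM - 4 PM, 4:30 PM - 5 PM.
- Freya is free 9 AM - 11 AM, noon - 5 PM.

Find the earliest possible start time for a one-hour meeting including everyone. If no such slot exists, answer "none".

Noa free: 09:00-12:30, 13:00-17:00.
Vera free: 09:00-10:30, 14:00-17:00.
Keanu free: 10:00-11:30, 13:00-17:00 (invert busy blocks within the working day).
Nadia free: 10:00-11:30, 14:00-17:00.
Elena free: 09:00-12:00, 12:30-16:00, 16:30-17:00.
Freya free: 09:00-11:00, 12:00-17:00.
Noa ∩ Vera: 09:00-10:30, 14:00-17:00.
Noa ∩ Vera ∩ Keanu: 10:00-10:30, 14:00-17:00.
Noa ∩ Vera ∩ Keanu ∩ Nadia: 10:00-10:30, 14:00-17:00.
Noa ∩ Vera ∩ Keanu ∩ Nadia ∩ Elena: 10:00-10:30, 14:00-16:00, 16:30-17:00.
Noa ∩ Vera ∩ Keanu ∩ Nadia ∩ Elena ∩ Freya: 10:00-10:30, 14:00-16:00, 16:30-17:00.
The first common window of at least 60 minutes is 14:00-16:00, so the earliest start is 14:00.

14:00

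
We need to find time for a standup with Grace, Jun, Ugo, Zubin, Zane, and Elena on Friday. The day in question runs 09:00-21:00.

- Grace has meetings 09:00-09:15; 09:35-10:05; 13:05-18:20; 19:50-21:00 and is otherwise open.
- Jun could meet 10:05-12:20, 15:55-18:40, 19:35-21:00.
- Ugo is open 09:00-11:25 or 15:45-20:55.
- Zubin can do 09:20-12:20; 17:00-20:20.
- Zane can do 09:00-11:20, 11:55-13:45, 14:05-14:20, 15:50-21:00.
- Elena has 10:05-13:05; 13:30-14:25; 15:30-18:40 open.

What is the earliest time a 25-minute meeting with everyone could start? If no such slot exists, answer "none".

10:05

Grace free: 09:15-09:35, 10:05-13:05, 18:20-19:50 (invert busy blocks within the working day).
Jun free: 10:05-12:20, 15:55-18:40, 19:35-21:00.
Ugo free: 09:00-11:25, 15:45-20:55.
Zubin free: 09:20-12:20, 17:00-20:20.
Zane free: 09:00-11:20, 11:55-13:45, 14:05-14:20, 15:50-21:00.
Elena free: 10:05-13:05, 13:30-14:25, 15:30-18:40.
Grace ∩ Jun: 10:05-12:20, 18:20-18:40, 19:35-19:50.
Grace ∩ Jun ∩ Ugo: 10:05-11:25, 18:20-18:40, 19:35-19:50.
Grace ∩ Jun ∩ Ugo ∩ Zubin: 10:05-11:25, 18:20-18:40, 19:35-19:50.
Grace ∩ Jun ∩ Ugo ∩ Zubin ∩ Zane: 10:05-11:20, 18:20-18:40, 19:35-19:50.
Grace ∩ Jun ∩ Ugo ∩ Zubin ∩ Zane ∩ Elena: 10:05-11:20, 18:20-18:40.
The first common window of at least 25 minutes is 10:05-11:20, so the earliest start is 10:05.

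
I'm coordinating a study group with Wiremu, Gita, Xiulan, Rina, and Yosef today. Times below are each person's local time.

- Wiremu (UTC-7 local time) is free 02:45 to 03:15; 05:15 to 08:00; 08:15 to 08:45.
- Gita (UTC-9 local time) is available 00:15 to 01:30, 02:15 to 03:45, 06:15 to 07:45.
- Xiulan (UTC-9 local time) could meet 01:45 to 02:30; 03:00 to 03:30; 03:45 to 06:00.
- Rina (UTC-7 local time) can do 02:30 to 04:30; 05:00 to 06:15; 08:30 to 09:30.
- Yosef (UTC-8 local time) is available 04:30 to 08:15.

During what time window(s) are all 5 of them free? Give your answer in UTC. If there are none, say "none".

none

Wiremu in UTC: 09:45-10:15, 12:15-15:00, 15:15-15:45 (add 7h to convert from UTC-7).
Gita in UTC: 09:15-10:30, 11:15-12:45, 15:15-16:45 (add 9h to convert from UTC-9).
Xiulan in UTC: 10:45-11:30, 12:00-12:30, 12:45-15:00 (add 9h to convert from UTC-9).
Rina in UTC: 09:30-11:30, 12:00-13:15, 15:30-16:30 (add 7h to convert from UTC-7).
Yosef in UTC: 12:30-16:15 (add 8h to convert from UTC-8).
Wiremu ∩ Gita: 09:45-10:15, 12:15-12:45, 15:15-15:45.
Wiremu ∩ Gita ∩ Xiulan: 12:15-12:30.
Wiremu ∩ Gita ∩ Xiulan ∩ Rina: 12:15-12:30.
Wiremu ∩ Gita ∩ Xiulan ∩ Rina ∩ Yosef: ∅.
There is no time when everyone is free.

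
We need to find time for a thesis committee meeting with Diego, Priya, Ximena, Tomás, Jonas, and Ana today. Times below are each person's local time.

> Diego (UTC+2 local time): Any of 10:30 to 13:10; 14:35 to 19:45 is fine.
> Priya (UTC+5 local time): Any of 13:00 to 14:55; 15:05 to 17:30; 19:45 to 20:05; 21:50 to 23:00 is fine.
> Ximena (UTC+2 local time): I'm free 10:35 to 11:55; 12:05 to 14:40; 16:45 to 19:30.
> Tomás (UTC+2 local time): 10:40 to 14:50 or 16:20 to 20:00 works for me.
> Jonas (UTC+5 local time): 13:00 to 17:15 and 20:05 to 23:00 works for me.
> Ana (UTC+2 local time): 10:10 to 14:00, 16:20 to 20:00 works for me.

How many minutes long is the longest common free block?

75

Diego in UTC: 08:30-11:10, 12:35-17:45 (subtract 2h to convert from UTC+2).
Priya in UTC: 08:00-09:55, 10:05-12:30, 14:45-15:05, 16:50-18:00 (subtract 5h to convert from UTC+5).
Ximena in UTC: 08:35-09:55, 10:05-12:40, 14:45-17:30 (subtract 2h to convert from UTC+2).
Tomás in UTC: 08:40-12:50, 14:20-18:00 (subtract 2h to convert from UTC+2).
Jonas in UTC: 08:00-12:15, 15:05-18:00 (subtract 5h to convert from UTC+5).
Ana in UTC: 08:10-12:00, 14:20-18:00 (subtract 2h to convert from UTC+2).
Diego ∩ Priya: 08:30-09:55, 10:05-11:10, 14:45-15:05, 16:50-17:45.
Diego ∩ Priya ∩ Ximena: 08:35-09:55, 10:05-11:10, 14:45-15:05, 16:50-17:30.
Diego ∩ Priya ∩ Ximena ∩ Tomás: 08:40-09:55, 10:05-11:10, 14:45-15:05, 16:50-17:30.
Diego ∩ Priya ∩ Ximena ∩ Tomás ∩ Jonas: 08:40-09:55, 10:05-11:10, 16:50-17:30.
Diego ∩ Priya ∩ Ximena ∩ Tomás ∩ Jonas ∩ Ana: 08:40-09:55, 10:05-11:10, 16:50-17:30.
The longest is 08:40-09:55 at 75 minutes.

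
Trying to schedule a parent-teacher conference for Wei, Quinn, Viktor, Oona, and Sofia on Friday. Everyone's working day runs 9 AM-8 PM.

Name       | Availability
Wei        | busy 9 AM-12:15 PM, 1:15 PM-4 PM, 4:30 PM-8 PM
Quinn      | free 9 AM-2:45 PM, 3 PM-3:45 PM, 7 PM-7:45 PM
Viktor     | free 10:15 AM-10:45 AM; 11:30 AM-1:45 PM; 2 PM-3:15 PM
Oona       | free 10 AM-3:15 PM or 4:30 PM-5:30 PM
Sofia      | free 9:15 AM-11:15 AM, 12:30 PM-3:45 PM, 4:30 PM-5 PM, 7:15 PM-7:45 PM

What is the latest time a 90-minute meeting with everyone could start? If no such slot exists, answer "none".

Wei free: 12:15-13:15, 16:00-16:30 (invert busy blocks within the working day).
Quinn free: 09:00-14:45, 15:00-15:45, 19:00-19:45.
Viktor free: 10:15-10:45, 11:30-13:45, 14:00-15:15.
Oona free: 10:00-15:15, 16:30-17:30.
Sofia free: 09:15-11:15, 12:30-15:45, 16:30-17:00, 19:15-19:45.
Wei ∩ Quinn: 12:15-13:15.
Wei ∩ Quinn ∩ Viktor: 12:15-13:15.
Wei ∩ Quinn ∩ Viktor ∩ Oona: 12:15-13:15.
Wei ∩ Quinn ∩ Viktor ∩ Oona ∩ Sofia: 12:30-13:15.
So the common availability across everyone is 12:30-13:15.
No common window is at least 90 minutes long.

none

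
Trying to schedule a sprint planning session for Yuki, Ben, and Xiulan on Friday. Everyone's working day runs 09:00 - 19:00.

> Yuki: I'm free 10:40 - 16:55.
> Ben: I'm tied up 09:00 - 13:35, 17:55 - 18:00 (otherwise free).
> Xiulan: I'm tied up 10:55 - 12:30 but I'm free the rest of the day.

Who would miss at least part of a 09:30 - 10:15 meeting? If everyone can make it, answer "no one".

Yuki free: 10:40-16:55.
Ben free: 13:35-17:55, 18:00-19:00 (invert busy blocks within the working day).
Xiulan free: 09:00-10:55, 12:30-19:00 (invert busy blocks within the working day).
Yuki: not fully free for 09:30-10:15. Ben: not fully free for 09:30-10:15. Xiulan: free for 09:30-10:15.

Ben, Yuki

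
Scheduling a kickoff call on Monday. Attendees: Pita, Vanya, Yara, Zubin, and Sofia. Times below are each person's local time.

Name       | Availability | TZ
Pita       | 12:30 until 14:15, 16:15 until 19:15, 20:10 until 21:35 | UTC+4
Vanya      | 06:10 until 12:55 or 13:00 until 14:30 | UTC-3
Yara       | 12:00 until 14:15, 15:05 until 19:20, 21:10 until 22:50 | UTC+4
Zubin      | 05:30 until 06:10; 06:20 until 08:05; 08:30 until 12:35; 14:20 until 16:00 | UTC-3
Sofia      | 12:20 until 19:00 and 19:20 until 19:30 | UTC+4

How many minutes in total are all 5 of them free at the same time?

220

Pita in UTC: 08:30-10:15, 12:15-15:15, 16:10-17:35 (subtract 4h to convert from UTC+4).
Vanya in UTC: 09:10-15:55, 16:00-17:30 (add 3h to convert from UTC-3).
Yara in UTC: 08:00-10:15, 11:05-15:20, 17:10-18:50 (subtract 4h to convert from UTC+4).
Zubin in UTC: 08:30-09:10, 09:20-11:05, 11:30-15:35, 17:20-19:00 (add 3h to convert from UTC-3).
Sofia in UTC: 08:20-15:00, 15:20-15:30 (subtract 4h to convert from UTC+4).
Pita ∩ Vanya: 09:10-10:15, 12:15-15:15, 16:10-17:30.
Pita ∩ Vanya ∩ Yara: 09:10-10:15, 12:15-15:15, 17:10-17:30.
Pita ∩ Vanya ∩ Yara ∩ Zubin: 09:20-10:15, 12:15-15:15, 17:20-17:30.
Pita ∩ Vanya ∩ Yara ∩ Zubin ∩ Sofia: 09:20-10:15, 12:15-15:00.
Summing the common windows: 55 + 165 = 220 minutes.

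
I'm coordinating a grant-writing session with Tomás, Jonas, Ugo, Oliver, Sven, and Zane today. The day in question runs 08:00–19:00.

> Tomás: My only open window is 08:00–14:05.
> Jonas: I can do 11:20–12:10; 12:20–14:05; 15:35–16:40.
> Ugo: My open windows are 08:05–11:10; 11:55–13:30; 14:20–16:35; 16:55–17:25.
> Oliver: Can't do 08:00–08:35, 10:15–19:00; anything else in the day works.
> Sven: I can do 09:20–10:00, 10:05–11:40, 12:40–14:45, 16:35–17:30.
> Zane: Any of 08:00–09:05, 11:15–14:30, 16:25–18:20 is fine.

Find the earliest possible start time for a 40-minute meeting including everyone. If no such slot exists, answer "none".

Tomás free: 08:00-14:05.
Jonas free: 11:20-12:10, 12:20-14:05, 15:35-16:40.
Ugo free: 08:05-11:10, 11:55-13:30, 14:20-16:35, 16:55-17:25.
Oliver free: 08:35-10:15 (invert busy blocks within the working day).
Sven free: 09:20-10:00, 10:05-11:40, 12:40-14:45, 16:35-17:30.
Zane free: 08:00-09:05, 11:15-14:30, 16:25-18:20.
Tomás ∩ Jonas: 11:20-12:10, 12:20-14:05.
Tomás ∩ Jonas ∩ Ugo: 11:55-12:10, 12:20-13:30.
Tomás ∩ Jonas ∩ Ugo ∩ Oliver: ∅.
Tomás ∩ Jonas ∩ Ugo ∩ Oliver ∩ Sven: ∅.
Tomás ∩ Jonas ∩ Ugo ∩ Oliver ∩ Sven ∩ Zane: ∅.
There is no time when everyone is free.
No common window is at least 40 minutes long.

none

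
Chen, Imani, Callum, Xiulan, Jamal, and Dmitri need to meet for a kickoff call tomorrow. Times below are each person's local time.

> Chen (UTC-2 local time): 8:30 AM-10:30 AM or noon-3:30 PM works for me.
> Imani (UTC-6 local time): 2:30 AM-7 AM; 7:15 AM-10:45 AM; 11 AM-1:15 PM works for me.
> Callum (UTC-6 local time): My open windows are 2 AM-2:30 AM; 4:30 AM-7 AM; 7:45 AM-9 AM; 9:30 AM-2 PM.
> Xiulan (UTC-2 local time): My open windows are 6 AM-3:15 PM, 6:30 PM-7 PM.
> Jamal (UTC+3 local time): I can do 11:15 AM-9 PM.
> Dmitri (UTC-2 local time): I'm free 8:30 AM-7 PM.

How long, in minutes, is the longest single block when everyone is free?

Chen in UTC: 10:30-12:30, 14:00-17:30 (add 2h to convert from UTC-2).
Imani in UTC: 08:30-13:00, 13:15-16:45, 17:00-19:15 (add 6h to convert from UTC-6).
Callum in UTC: 08:00-08:30, 10:30-13:00, 13:45-15:00, 15:30-20:00 (add 6h to convert from UTC-6).
Xiulan in UTC: 08:00-17:15, 20:30-21:00 (add 2h to convert from UTC-2).
Jamal in UTC: 08:15-18:00 (subtract 3h to convert from UTC+3).
Dmitri in UTC: 10:30-21:00 (add 2h to convert from UTC-2).
Chen ∩ Imani: 10:30-12:30, 14:00-16:45, 17:00-17:30.
Chen ∩ Imani ∩ Callum: 10:30-12:30, 14:00-15:00, 15:30-16:45, 17:00-17:30.
Chen ∩ Imani ∩ Callum ∩ Xiulan: 10:30-12:30, 14:00-15:00, 15:30-16:45, 17:00-17:15.
Chen ∩ Imani ∩ Callum ∩ Xiulan ∩ Jamal: 10:30-12:30, 14:00-15:00, 15:30-16:45, 17:00-17:15.
Chen ∩ Imani ∩ Callum ∩ Xiulan ∩ Jamal ∩ Dmitri: 10:30-12:30, 14:00-15:00, 15:30-16:45, 17:00-17:15.
The longest is 10:30-12:30 at 120 minutes.

120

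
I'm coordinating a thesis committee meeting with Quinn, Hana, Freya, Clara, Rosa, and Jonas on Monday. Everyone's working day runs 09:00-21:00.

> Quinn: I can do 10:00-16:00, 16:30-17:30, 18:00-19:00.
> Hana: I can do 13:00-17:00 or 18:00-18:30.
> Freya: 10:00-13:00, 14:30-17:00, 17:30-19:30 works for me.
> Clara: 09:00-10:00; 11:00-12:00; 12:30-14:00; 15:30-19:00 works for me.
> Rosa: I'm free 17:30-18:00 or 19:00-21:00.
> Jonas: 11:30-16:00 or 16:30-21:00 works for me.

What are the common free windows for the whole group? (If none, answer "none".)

none

Quinn ∩ Hana: 13:00-16:00, 16:30-17:00, 18:00-18:30.
Quinn ∩ Hana ∩ Freya: 14:30-16:00, 16:30-17:00, 18:00-18:30.
Quinn ∩ Hana ∩ Freya ∩ Clara: 15:30-16:00, 16:30-17:00, 18:00-18:30.
Quinn ∩ Hana ∩ Freya ∩ Clara ∩ Rosa: ∅.
Quinn ∩ Hana ∩ Freya ∩ Clara ∩ Rosa ∩ Jonas: ∅.
There is no time when everyone is free.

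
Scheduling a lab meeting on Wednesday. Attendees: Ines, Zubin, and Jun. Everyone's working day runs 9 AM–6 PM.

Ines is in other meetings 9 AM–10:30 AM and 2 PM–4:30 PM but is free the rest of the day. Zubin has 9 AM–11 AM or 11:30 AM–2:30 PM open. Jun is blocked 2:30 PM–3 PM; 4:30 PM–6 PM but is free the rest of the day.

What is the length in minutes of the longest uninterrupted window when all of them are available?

Ines free: 10:30-14:00, 16:30-18:00 (invert busy blocks within the working day).
Zubin free: 09:00-11:00, 11:30-14:30.
Jun free: 09:00-14:30, 15:00-16:30 (invert busy blocks within the working day).
Ines ∩ Zubin: 10:30-11:00, 11:30-14:00.
Ines ∩ Zubin ∩ Jun: 10:30-11:00, 11:30-14:00.
So the common availability across everyone is 10:30-11:00, 11:30-14:00.
The longest is 11:30-14:00 at 150 minutes.

150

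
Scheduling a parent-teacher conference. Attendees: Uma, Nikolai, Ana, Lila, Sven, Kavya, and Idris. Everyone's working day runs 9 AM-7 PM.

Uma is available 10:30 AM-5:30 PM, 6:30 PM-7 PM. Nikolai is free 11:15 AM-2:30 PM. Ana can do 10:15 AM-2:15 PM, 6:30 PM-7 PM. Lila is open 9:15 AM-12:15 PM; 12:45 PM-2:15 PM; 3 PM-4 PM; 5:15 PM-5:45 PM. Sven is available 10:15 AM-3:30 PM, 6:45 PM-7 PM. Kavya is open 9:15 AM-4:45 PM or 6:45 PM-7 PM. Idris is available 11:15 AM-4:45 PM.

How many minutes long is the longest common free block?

Uma ∩ Nikolai: 11:15-14:30.
Uma ∩ Nikolai ∩ Ana: 11:15-14:15.
Uma ∩ Nikolai ∩ Ana ∩ Lila: 11:15-12:15, 12:45-14:15.
Uma ∩ Nikolai ∩ Ana ∩ Lila ∩ Sven: 11:15-12:15, 12:45-14:15.
Uma ∩ Nikolai ∩ Ana ∩ Lila ∩ Sven ∩ Kavya: 11:15-12:15, 12:45-14:15.
Uma ∩ Nikolai ∩ Ana ∩ Lila ∩ Sven ∩ Kavya ∩ Idris: 11:15-12:15, 12:45-14:15.
The longest is 12:45-14:15 at 90 minutes.

90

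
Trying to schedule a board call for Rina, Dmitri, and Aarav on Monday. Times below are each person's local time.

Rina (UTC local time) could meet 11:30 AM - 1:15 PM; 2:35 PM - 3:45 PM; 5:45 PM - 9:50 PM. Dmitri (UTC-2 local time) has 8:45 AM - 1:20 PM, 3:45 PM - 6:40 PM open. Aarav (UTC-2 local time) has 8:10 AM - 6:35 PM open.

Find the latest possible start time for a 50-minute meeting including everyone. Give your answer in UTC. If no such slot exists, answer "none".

Rina in UTC: 11:30-13:15, 14:35-15:45, 17:45-21:50.
Dmitri in UTC: 10:45-15:20, 17:45-20:40 (add 2h to convert from UTC-2).
Aarav in UTC: 10:10-20:35 (add 2h to convert from UTC-2).
Rina ∩ Dmitri: 11:30-13:15, 14:35-15:20, 17:45-20:40.
Rina ∩ Dmitri ∩ Aarav: 11:30-13:15, 14:35-15:20, 17:45-20:35.
The last common window of at least 50 minutes is 17:45-20:35; a 50-minute meeting can start as late as 19:45 and still end by 20:35.

19:45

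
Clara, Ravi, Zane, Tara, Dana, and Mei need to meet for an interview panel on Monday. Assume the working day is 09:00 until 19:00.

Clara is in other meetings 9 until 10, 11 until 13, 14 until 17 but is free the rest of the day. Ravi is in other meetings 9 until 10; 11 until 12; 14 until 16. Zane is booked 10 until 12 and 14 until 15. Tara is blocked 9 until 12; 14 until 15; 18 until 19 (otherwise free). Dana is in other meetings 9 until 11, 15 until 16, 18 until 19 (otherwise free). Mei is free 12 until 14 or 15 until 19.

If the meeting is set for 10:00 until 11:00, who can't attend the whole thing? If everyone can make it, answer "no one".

Clara free: 10:00-11:00, 13:00-14:00, 17:00-19:00 (invert busy blocks within the working day).
Ravi free: 10:00-11:00, 12:00-14:00, 16:00-19:00 (invert busy blocks within the working day).
Zane free: 09:00-10:00, 12:00-14:00, 15:00-19:00 (invert busy blocks within the working day).
Tara free: 12:00-14:00, 15:00-18:00 (invert busy blocks within the working day).
Dana free: 11:00-15:00, 16:00-18:00 (invert busy blocks within the working day).
Mei free: 12:00-14:00, 15:00-19:00.
Clara: free for 10:00-11:00. Ravi: free for 10:00-11:00. Zane: not fully free for 10:00-11:00. Tara: not fully free for 10:00-11:00. Dana: not fully free for 10:00-11:00. Mei: not fully free for 10:00-11:00.

Dana, Mei, Tara, Zane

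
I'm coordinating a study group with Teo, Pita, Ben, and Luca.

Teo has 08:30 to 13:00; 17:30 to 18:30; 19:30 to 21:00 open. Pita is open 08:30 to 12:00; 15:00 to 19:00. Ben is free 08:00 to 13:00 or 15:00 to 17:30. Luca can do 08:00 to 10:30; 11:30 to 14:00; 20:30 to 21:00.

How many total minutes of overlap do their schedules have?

150

Teo ∩ Pita: 08:30-12:00, 17:30-18:30.
Teo ∩ Pita ∩ Ben: 08:30-12:00.
Teo ∩ Pita ∩ Ben ∩ Luca: 08:30-10:30, 11:30-12:00.
Summing the common windows: 120 + 30 = 150 minutes.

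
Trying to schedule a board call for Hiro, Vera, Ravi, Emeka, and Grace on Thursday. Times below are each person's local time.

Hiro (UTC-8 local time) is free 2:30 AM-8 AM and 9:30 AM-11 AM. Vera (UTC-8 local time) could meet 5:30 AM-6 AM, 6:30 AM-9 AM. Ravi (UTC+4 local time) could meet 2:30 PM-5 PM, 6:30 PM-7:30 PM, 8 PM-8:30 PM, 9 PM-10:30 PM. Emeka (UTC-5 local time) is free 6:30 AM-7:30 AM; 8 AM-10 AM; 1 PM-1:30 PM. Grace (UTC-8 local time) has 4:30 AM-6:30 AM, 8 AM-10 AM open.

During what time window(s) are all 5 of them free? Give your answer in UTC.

Hiro in UTC: 10:30-16:00, 17:30-19:00 (add 8h to convert from UTC-8).
Vera in UTC: 13:30-14:00, 14:30-17:00 (add 8h to convert from UTC-8).
Ravi in UTC: 10:30-13:00, 14:30-15:30, 16:00-16:30, 17:00-18:30 (subtract 4h to convert from UTC+4).
Emeka in UTC: 11:30-12:30, 13:00-15:00, 18:00-18:30 (add 5h to convert from UTC-5).
Grace in UTC: 12:30-14:30, 16:00-18:00 (add 8h to convert from UTC-8).
Hiro ∩ Vera: 13:30-14:00, 14:30-16:00.
Hiro ∩ Vera ∩ Ravi: 14:30-15:30.
Hiro ∩ Vera ∩ Ravi ∩ Emeka: 14:30-15:00.
Hiro ∩ Vera ∩ Ravi ∩ Emeka ∩ Grace: ∅.
There is no time when everyone is free.

none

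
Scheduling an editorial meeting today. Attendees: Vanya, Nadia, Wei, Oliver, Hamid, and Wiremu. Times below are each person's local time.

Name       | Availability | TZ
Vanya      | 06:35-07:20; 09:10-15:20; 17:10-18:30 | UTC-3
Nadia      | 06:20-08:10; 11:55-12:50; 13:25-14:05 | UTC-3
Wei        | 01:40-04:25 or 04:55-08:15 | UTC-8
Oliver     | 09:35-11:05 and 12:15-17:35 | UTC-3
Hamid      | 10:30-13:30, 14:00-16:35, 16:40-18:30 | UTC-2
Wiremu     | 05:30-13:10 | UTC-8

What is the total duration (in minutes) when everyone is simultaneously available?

Vanya in UTC: 09:35-10:20, 12:10-18:20, 20:10-21:30 (add 3h to convert from UTC-3).
Nadia in UTC: 09:20-11:10, 14:55-15:50, 16:25-17:05 (add 3h to convert from UTC-3).
Wei in UTC: 09:40-12:25, 12:55-16:15 (add 8h to convert from UTC-8).
Oliver in UTC: 12:35-14:05, 15:15-20:35 (add 3h to convert from UTC-3).
Hamid in UTC: 12:30-15:30, 16:00-18:35, 18:40-20:30 (add 2h to convert from UTC-2).
Wiremu in UTC: 13:30-21:10 (add 8h to convert from UTC-8).
Vanya ∩ Nadia: 09:35-10:20, 14:55-15:50, 16:25-17:05.
Vanya ∩ Nadia ∩ Wei: 09:40-10:20, 14:55-15:50.
Vanya ∩ Nadia ∩ Wei ∩ Oliver: 15:15-15:50.
Vanya ∩ Nadia ∩ Wei ∩ Oliver ∩ Hamid: 15:15-15:30.
Vanya ∩ Nadia ∩ Wei ∩ Oliver ∩ Hamid ∩ Wiremu: 15:15-15:30.
So the common availability across everyone is 15:15-15:30.
That's a single block of 15 minutes.

15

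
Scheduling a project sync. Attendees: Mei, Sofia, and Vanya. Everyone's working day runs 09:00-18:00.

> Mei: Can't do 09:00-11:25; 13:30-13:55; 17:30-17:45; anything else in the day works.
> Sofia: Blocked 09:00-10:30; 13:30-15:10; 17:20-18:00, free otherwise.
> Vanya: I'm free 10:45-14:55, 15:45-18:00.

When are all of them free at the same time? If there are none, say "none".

Mei free: 11:25-13:30, 13:55-17:30, 17:45-18:00 (invert busy blocks within the working day).
Sofia free: 10:30-13:30, 15:10-17:20 (invert busy blocks within the working day).
Vanya free: 10:45-14:55, 15:45-18:00.
Mei ∩ Sofia: 11:25-13:30, 15:10-17:20.
Mei ∩ Sofia ∩ Vanya: 11:25-13:30, 15:45-17:20.

11:25-13:30, 15:45-17:20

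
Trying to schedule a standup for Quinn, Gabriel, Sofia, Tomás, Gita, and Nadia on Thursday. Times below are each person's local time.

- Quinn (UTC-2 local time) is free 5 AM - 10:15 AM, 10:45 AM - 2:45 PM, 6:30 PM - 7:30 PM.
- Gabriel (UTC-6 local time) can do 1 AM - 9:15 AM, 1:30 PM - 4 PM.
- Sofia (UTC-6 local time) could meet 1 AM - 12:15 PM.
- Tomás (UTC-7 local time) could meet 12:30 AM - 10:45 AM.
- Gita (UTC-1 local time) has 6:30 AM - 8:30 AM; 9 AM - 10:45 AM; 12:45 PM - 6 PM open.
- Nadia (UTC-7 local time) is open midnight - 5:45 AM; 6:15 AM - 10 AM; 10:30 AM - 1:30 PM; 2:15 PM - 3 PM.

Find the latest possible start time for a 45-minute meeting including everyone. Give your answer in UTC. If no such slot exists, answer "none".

14:30

Quinn in UTC: 07:00-12:15, 12:45-16:45, 20:30-21:30 (add 2h to convert from UTC-2).
Gabriel in UTC: 07:00-15:15, 19:30-22:00 (add 6h to convert from UTC-6).
Sofia in UTC: 07:00-18:15 (add 6h to convert from UTC-6).
Tomás in UTC: 07:30-17:45 (add 7h to convert from UTC-7).
Gita in UTC: 07:30-09:30, 10:00-11:45, 13:45-19:00 (add 1h to convert from UTC-1).
Nadia in UTC: 07:00-12:45, 13:15-17:00, 17:30-20:30, 21:15-22:00 (add 7h to convert from UTC-7).
Quinn ∩ Gabriel: 07:00-12:15, 12:45-15:15, 20:30-21:30.
Quinn ∩ Gabriel ∩ Sofia: 07:00-12:15, 12:45-15:15.
Quinn ∩ Gabriel ∩ Sofia ∩ Tomás: 07:30-12:15, 12:45-15:15.
Quinn ∩ Gabriel ∩ Sofia ∩ Tomás ∩ Gita: 07:30-09:30, 10:00-11:45, 13:45-15:15.
Quinn ∩ Gabriel ∩ Sofia ∩ Tomás ∩ Gita ∩ Nadia: 07:30-09:30, 10:00-11:45, 13:45-15:15.
Those are the intersection windows.
The last common window of at least 45 minutes is 13:45-15:15; a 45-minute meeting can start as late as 14:30 and still end by 15:15.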